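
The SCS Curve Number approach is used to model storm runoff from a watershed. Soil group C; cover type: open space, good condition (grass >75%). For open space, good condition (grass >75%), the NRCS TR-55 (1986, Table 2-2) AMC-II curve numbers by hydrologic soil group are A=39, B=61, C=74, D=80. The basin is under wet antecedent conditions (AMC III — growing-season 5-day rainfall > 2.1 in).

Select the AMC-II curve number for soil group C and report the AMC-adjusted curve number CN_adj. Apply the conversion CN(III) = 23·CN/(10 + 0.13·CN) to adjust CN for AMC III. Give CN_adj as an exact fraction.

NRCS table: open space, good condition (grass >75%), soil group C → CN(II) = 74
Wet (AMC III): CN(III) = 23·74/(10 + 0.13·74) = 1702/(981/50) = 85100/981 ≈ 86.748

CN_adj = 85100/981 ≈ 86.748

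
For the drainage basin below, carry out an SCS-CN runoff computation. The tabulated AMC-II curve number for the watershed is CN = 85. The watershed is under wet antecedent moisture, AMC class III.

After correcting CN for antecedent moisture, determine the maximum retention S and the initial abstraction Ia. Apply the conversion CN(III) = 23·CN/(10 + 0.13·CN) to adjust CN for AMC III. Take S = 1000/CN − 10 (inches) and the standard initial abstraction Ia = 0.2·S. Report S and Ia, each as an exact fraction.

S = 300/391 in ≈ 0.767 in; Ia = 60/391 in ≈ 0.153 in

Wet (AMC III): CN(III) = 23·85/(10 + 0.13·85) = 1955/(421/20) = 39100/421 ≈ 92.874
Retention S: 1000/CN − 10 with CN=92.874 → S = 300/391 ≈ 0.767 in
Initial abstraction Ia = S/5 = (300/391)/5 = 60/391 ≈ 0.153 in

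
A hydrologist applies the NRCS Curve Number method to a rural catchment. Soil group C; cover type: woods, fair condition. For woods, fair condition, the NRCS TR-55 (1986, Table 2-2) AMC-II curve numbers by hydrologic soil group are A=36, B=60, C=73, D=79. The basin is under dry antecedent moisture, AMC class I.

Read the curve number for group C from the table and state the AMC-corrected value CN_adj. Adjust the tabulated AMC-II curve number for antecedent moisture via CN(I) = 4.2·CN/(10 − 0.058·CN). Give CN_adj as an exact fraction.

CN_adj = 51100/961 ≈ 53.174

NRCS table: woods, fair condition, soil group C → CN(II) = 73
Dry (AMC I): CN(I) = 4.2·73/(10 − 0.058·73) = (1533/5)/(2883/500) = 51100/961 ≈ 53.174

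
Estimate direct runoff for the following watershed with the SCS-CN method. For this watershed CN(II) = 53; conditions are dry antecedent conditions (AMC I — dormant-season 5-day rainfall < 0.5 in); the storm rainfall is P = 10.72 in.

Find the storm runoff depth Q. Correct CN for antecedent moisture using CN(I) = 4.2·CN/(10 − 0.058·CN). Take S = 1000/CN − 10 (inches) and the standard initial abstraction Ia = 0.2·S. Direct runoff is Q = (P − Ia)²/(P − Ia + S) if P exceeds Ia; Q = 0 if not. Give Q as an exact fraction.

Adjust CN=53 to AMC I: 4.2·53/(10 − 0.058·53) → (1113/5) ÷ (3463/500) = 111300/3463 ≈ 32.140
S = 1000/(111300/3463) − 10 = 23500/1113 in ≈ 21.114 in
Initial abstraction Ia = S/5 = (23500/1113)/5 = 4700/1113 ≈ 4.223 in
Excess rainfall: 10.720 − 4.223 = 6.497 in; P > Ia so Q > 0
Q: (180784/27825)² ÷ (768284/27825) = 8170713664/5344375575 in (≈ 1.529 in)

Q = 8170713664/5344375575 in ≈ 1.529 in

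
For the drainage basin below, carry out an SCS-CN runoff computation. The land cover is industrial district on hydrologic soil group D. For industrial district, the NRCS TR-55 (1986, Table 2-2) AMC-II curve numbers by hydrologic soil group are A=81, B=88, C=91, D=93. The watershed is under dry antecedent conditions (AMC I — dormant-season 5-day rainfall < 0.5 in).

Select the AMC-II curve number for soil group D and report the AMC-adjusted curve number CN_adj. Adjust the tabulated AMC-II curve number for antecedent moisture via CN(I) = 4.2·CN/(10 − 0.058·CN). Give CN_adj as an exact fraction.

NRCS table: industrial district, soil group D → CN(II) = 93
Adjust CN=93 to AMC I: 4.2·93/(10 − 0.058·93) → (1953/5) ÷ (2303/500) = 27900/329 ≈ 84.802

CN_adj = 27900/329 ≈ 84.802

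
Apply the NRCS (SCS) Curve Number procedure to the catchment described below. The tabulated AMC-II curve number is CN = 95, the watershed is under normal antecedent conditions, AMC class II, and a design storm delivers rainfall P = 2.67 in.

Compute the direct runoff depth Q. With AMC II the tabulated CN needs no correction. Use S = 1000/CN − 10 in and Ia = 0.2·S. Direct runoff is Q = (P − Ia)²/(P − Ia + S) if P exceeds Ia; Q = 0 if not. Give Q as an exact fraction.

Average conditions: CN = 95 (no AMC adjustment).
Max retention: S = 1000/95 − 10 = 10/19 in (≈ 0.526 in)
Initial abstraction Ia = S/5 = (10/19)/5 = 2/19 ≈ 0.105 in
Since P=2.670 > Ia=0.105: effective rainfall P−Ia = 4873/1900 in
Runoff Q = (P−Ia)²/(P−Ia+S) = (2.565)²/(2.565+0.526) = 23746129/11158700 ≈ 2.128 in

Q = 23746129/11158700 in ≈ 2.128 in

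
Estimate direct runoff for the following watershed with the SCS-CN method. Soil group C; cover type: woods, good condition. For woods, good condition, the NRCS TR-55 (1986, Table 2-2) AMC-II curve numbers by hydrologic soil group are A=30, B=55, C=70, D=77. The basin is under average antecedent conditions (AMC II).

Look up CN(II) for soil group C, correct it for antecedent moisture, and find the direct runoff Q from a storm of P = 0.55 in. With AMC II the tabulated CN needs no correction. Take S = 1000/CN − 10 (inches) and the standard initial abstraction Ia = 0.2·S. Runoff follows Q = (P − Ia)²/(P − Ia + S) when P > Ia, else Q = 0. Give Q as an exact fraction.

Q = 0 in ≈ 0.000 in

NRCS table: woods, good condition, soil group C → CN(II) = 70
CN(II) = 70; AMC II needs no correction.
Max retention: S = 1000/70 − 10 = 30/7 in (≈ 4.286 in)
Ia = 0.2S: 0.2·4.286 = 0.857 in (exactly 6/7)
P = 0.550 ≤ Ia = 0.857 in: entire storm abstracted, Q = 0.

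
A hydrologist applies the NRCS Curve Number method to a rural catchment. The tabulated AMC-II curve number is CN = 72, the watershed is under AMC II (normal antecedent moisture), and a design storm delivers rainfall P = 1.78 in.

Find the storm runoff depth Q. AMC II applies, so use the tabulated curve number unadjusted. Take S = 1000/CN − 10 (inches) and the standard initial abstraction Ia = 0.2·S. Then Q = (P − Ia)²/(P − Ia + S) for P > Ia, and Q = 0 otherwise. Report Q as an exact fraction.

Q = 203401/990450 in ≈ 0.205 in

CN(II) = 72; AMC II needs no correction.
S = 1000/72 − 10 = 35/9 in ≈ 3.889 in
Ia = 0.2·(35/9) = 7/9 in ≈ 0.778 in
Since P=1.780 > Ia=0.778: effective rainfall P−Ia = 451/450 in
Q = (451/450)²/((451/450) + 35/9) = (203401/202500)/(2201/450) = 203401/990450 in ≈ 0.205 in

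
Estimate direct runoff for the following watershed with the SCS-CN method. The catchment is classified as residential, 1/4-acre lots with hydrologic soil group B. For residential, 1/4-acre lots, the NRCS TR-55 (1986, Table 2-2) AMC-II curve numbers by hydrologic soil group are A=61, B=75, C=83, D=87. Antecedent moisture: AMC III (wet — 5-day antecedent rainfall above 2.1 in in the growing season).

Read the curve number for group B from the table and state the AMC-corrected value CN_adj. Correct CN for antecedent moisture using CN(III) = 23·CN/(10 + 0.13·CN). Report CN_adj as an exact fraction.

NRCS table: residential, 1/4-acre lots, soil group B → CN(II) = 75
CN(III) from CN(II)=75: (23·75)/(10 + 0.13·75) = 6900/79 ≈ 87.342

CN_adj = 6900/79 ≈ 87.342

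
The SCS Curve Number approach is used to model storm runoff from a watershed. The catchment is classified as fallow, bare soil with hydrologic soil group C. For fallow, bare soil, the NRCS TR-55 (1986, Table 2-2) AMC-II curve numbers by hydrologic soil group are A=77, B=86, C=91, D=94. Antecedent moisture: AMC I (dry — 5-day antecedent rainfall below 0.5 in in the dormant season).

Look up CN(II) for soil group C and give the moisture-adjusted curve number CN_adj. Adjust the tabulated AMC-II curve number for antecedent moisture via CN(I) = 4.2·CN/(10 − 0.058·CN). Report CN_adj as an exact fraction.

CN_adj = 63700/787 ≈ 80.940

NRCS table: fallow, bare soil, soil group C → CN(II) = 91
CN(I) from CN(II)=91: (4.2·91)/(10 − 0.058·91) = 63700/787 ≈ 80.940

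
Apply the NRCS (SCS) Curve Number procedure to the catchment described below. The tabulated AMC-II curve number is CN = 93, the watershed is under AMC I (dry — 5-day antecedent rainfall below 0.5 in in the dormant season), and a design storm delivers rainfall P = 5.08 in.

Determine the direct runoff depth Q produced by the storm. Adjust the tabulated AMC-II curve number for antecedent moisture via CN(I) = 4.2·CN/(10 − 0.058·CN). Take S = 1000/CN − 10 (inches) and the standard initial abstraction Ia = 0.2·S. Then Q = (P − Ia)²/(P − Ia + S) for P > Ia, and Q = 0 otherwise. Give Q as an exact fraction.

Q = 1084582489/316895175 in ≈ 3.423 in

Dry (AMC I): CN(I) = 4.2·93/(10 − 0.058·93) = (1953/5)/(2303/500) = 27900/329 ≈ 84.802
Max retention: S = 1000/(27900/329) − 10 = 500/279 in (≈ 1.792 in)
Ia = 0.2S: 0.2·1.792 = 0.358 in (exactly 100/279)
P − Ia = 5.080 − 0.358 = 32933/6975 ≈ 4.722 in (> 0, runoff occurs)
Q = (32933/6975)²/((32933/6975) + 500/279) = (1084582489/48650625)/(45433/6975) = 1084582489/316895175 in ≈ 3.423 in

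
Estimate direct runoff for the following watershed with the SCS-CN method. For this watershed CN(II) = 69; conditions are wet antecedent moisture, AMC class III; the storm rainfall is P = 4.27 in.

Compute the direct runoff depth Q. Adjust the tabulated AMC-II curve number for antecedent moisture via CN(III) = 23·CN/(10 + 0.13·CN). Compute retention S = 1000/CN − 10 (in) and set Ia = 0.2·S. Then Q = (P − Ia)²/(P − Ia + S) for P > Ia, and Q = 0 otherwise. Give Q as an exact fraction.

Adjust CN=69 to AMC III: 23·69/(10 + 0.13·69) → 1587 ÷ (1897/100) = 158700/1897 ≈ 83.658
Retention S: 1000/CN − 10 with CN=83.658 → S = 3100/1587 ≈ 1.953 in
Ia = 0.2·(3100/1587) = 620/1587 in ≈ 0.391 in
Excess rainfall: 4.270 − 0.391 = 3.879 in; P > Ia so Q > 0
Q: (615649/158700)² ÷ (925649/158700) = 379023691201/146900496300 in (≈ 2.580 in)

Q = 379023691201/146900496300 in ≈ 2.580 in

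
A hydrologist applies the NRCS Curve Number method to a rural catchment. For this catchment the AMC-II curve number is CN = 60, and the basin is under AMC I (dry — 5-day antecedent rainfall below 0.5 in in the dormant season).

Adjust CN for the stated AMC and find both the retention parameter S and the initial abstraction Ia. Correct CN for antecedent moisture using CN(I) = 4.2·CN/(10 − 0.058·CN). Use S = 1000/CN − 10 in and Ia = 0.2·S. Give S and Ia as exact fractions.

S = 1000/63 in ≈ 15.873 in; Ia = 200/63 in ≈ 3.175 in

Dry (AMC I): CN(I) = 4.2·60/(10 − 0.058·60) = 252/(163/25) = 6300/163 ≈ 38.650
Max retention: S = 1000/(6300/163) − 10 = 1000/63 in (≈ 15.873 in)
Ia = 0.2S: 0.2·15.873 = 3.175 in (exactly 200/63)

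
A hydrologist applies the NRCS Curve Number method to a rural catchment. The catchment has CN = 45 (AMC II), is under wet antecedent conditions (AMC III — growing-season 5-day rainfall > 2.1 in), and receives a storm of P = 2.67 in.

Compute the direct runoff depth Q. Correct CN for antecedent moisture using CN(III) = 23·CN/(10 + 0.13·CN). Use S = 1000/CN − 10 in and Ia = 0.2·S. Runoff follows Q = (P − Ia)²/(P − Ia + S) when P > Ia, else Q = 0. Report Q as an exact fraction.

CN(III) from CN(II)=45: (23·45)/(10 + 0.13·45) = 20700/317 ≈ 65.300
Retention S: 1000/CN − 10 with CN=65.300 → S = 1100/207 ≈ 5.314 in
Ia = 0.2S: 0.2·5.314 = 1.063 in (exactly 220/207)
Since P=2.670 > Ia=1.063: effective rainfall P−Ia = 33269/20700 in
Runoff Q = (P−Ia)²/(P−Ia+S) = (1.607)²/(1.607+5.314) = 1106826361/2965668300 ≈ 0.373 in

Q = 1106826361/2965668300 in ≈ 0.373 in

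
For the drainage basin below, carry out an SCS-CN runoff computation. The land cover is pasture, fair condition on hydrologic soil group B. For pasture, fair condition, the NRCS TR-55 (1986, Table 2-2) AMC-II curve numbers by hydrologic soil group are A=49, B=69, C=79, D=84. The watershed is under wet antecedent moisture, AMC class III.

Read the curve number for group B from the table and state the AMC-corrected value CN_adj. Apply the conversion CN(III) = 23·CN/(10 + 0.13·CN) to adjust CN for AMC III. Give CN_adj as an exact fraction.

NRCS table: pasture, fair condition, soil group B → CN(II) = 69
CN(III) from CN(II)=69: (23·69)/(10 + 0.13·69) = 158700/1897 ≈ 83.658

CN_adj = 158700/1897 ≈ 83.658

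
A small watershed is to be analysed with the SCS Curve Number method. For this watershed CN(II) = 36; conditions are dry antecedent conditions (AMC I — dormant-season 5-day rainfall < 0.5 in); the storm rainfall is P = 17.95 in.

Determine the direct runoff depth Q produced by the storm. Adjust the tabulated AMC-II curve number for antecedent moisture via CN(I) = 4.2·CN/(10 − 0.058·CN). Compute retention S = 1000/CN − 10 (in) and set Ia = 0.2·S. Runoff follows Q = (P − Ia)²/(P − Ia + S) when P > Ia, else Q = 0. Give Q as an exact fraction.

Q = 1285294201/740316780 in ≈ 1.736 in

Dry (AMC I): CN(I) = 4.2·36/(10 − 0.058·36) = (756/5)/(989/125) = 18900/989 ≈ 19.110
Retention S: 1000/CN − 10 with CN=19.110 → S = 8000/189 ≈ 42.328 in
Ia = 0.2·(8000/189) = 1600/189 in ≈ 8.466 in
Since P=17.950 > Ia=8.466: effective rainfall P−Ia = 35851/3780 in
Q = (35851/3780)²/((35851/3780) + 8000/189) = (1285294201/14288400)/(195851/3780) = 1285294201/740316780 in ≈ 1.736 in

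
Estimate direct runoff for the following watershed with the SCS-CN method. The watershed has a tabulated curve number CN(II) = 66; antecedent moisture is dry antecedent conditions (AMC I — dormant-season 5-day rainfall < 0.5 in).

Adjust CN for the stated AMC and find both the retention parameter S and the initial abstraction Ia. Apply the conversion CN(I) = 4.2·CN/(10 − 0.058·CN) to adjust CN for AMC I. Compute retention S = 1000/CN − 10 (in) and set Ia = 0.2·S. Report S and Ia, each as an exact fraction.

S = 8500/693 in ≈ 12.266 in; Ia = 1700/693 in ≈ 2.453 in

Adjust CN=66 to AMC I: 4.2·66/(10 − 0.058·66) → (1386/5) ÷ (1543/250) = 69300/1543 ≈ 44.913
Max retention: S = 1000/(69300/1543) − 10 = 8500/693 in (≈ 12.266 in)
Ia = 0.2·(8500/693) = 1700/693 in ≈ 2.453 in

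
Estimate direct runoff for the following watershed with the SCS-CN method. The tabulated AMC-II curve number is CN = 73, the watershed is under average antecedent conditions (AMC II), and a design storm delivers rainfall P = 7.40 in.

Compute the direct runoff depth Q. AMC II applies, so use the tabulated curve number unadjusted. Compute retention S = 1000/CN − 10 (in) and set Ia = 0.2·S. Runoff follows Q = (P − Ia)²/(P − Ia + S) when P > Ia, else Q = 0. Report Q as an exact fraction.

Q = 5909761/1380065 in ≈ 4.282 in

AMC II — tabulated CN = 73 applies directly.
S = 1000/73 − 10 = 270/73 in ≈ 3.699 in
Initial abstraction Ia = S/5 = (270/73)/5 = 54/73 ≈ 0.740 in
P − Ia = 7.400 − 0.740 = 2431/365 ≈ 6.660 in (> 0, runoff occurs)
Q: (2431/365)² ÷ (3781/365) = 5909761/1380065 in (≈ 4.282 in)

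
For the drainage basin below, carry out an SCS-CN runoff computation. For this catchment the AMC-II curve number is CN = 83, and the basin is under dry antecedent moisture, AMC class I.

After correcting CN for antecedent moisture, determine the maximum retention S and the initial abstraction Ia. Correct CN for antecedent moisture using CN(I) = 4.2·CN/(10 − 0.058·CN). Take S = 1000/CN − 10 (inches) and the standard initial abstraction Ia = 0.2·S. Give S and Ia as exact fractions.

S = 8500/1743 in ≈ 4.877 in; Ia = 1700/1743 in ≈ 0.975 in

Dry (AMC I): CN(I) = 4.2·83/(10 − 0.058·83) = (1743/5)/(2593/500) = 174300/2593 ≈ 67.219
Retention S: 1000/CN − 10 with CN=67.219 → S = 8500/1743 ≈ 4.877 in
Ia = 0.2·(8500/1743) = 1700/1743 in ≈ 0.975 in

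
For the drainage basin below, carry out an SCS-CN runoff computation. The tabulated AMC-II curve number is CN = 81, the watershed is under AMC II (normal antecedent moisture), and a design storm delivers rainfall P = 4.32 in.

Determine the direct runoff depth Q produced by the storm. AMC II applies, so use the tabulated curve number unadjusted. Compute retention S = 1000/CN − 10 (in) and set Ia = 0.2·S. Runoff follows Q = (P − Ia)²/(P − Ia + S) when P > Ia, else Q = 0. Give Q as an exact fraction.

Q = 15202201/6352425 in ≈ 2.393 in

CN(II) = 81; AMC II needs no correction.
Retention S: 1000/CN − 10 with CN=81.000 → S = 190/81 ≈ 2.346 in
Ia = 0.2S: 0.2·2.346 = 0.469 in (exactly 38/81)
P − Ia = 4.320 − 0.469 = 7798/2025 ≈ 3.851 in (> 0, runoff occurs)
Q = (7798/2025)²/((7798/2025) + 190/81) = (60808804/4100625)/(12548/2025) = 15202201/6352425 in ≈ 2.393 in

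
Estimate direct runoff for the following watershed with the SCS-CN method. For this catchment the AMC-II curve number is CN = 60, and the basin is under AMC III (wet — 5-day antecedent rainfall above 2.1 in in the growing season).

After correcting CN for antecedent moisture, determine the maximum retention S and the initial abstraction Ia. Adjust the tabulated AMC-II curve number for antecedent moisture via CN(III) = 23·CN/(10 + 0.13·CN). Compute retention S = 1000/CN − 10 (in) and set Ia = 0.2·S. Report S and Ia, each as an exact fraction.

S = 200/69 in ≈ 2.899 in; Ia = 40/69 in ≈ 0.580 in

Wet (AMC III): CN(III) = 23·60/(10 + 0.13·60) = 1380/(89/5) = 6900/89 ≈ 77.528
Max retention: S = 1000/(6900/89) − 10 = 200/69 in (≈ 2.899 in)
Ia = 0.2·(200/69) = 40/69 in ≈ 0.580 in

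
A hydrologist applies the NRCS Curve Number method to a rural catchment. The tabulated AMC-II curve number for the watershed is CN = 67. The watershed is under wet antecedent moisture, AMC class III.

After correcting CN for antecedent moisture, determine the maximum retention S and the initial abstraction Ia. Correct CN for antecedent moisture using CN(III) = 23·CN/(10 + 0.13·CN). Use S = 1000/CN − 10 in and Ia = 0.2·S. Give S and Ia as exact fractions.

Adjust CN=67 to AMC III: 23·67/(10 + 0.13·67) → 1541 ÷ (1871/100) = 154100/1871 ≈ 82.362
Max retention: S = 1000/(154100/1871) − 10 = 3300/1541 in (≈ 2.141 in)
Initial abstraction Ia = S/5 = (3300/1541)/5 = 660/1541 ≈ 0.428 in

S = 3300/1541 in ≈ 2.141 in; Ia = 660/1541 in ≈ 0.428 in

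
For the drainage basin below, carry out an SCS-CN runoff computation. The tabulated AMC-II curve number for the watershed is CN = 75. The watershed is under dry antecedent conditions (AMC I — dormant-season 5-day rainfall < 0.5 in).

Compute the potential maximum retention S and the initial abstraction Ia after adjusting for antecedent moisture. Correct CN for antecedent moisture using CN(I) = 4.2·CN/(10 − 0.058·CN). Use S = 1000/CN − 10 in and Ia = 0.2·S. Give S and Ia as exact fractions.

Adjust CN=75 to AMC I: 4.2·75/(10 − 0.058·75) → 315 ÷ (113/20) = 6300/113 ≈ 55.752
Max retention: S = 1000/(6300/113) − 10 = 500/63 in (≈ 7.937 in)
Ia = 0.2·(500/63) = 100/63 in ≈ 1.587 in

S = 500/63 in ≈ 7.937 in; Ia = 100/63 in ≈ 1.587 in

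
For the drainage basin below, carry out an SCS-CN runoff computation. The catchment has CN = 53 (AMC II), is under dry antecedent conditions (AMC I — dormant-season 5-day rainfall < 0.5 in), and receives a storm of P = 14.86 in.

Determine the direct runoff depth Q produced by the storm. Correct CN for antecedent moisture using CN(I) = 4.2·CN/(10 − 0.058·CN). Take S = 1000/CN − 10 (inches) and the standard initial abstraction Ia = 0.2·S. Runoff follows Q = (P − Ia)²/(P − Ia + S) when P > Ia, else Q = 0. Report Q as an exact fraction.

Adjust CN=53 to AMC I: 4.2·53/(10 − 0.058·53) → (1113/5) ÷ (3463/500) = 111300/3463 ≈ 32.140
S = 1000/(111300/3463) − 10 = 23500/1113 in ≈ 21.114 in
Ia = 0.2·(23500/1113) = 4700/1113 in ≈ 4.223 in
P − Ia = 14.860 − 4.223 = 591959/55650 ≈ 10.637 in (> 0, runoff occurs)
Q = (591959/55650)²/((591959/55650) + 23500/1113) = (350415457681/3096922500)/(1766959/55650) = 350415457681/98331268350 in ≈ 3.564 in

Q = 350415457681/98331268350 in ≈ 3.564 in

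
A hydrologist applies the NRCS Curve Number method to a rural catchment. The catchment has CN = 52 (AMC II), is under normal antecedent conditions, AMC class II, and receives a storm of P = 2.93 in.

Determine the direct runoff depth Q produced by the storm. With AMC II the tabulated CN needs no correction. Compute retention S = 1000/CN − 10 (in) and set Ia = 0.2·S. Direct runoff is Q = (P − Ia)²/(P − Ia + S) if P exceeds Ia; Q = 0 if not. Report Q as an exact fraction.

Average conditions: CN = 52 (no AMC adjustment).
Retention S: 1000/CN − 10 with CN=52.000 → S = 120/13 ≈ 9.231 in
Initial abstraction Ia = S/5 = (120/13)/5 = 24/13 ≈ 1.846 in
Since P=2.930 > Ia=1.846: effective rainfall P−Ia = 1409/1300 in
Q: (1409/1300)² ÷ (13409/1300) = 1985281/17431700 in (≈ 0.114 in)

Q = 1985281/17431700 in ≈ 0.114 in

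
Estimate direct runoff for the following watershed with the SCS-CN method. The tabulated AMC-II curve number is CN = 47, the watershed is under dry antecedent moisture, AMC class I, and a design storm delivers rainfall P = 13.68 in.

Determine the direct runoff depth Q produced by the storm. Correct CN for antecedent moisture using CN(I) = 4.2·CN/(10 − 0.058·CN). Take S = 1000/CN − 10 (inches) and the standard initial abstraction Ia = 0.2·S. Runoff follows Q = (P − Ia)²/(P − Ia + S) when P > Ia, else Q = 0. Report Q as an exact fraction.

Adjust CN=47 to AMC I: 4.2·47/(10 − 0.058·47) → (987/5) ÷ (3637/500) = 98700/3637 ≈ 27.138
S = 1000/(98700/3637) − 10 = 26500/987 in ≈ 26.849 in
Ia = 0.2S: 0.2·26.849 = 5.370 in (exactly 5300/987)
Since P=13.680 > Ia=5.370: effective rainfall P−Ia = 205054/24675 in
Q: (205054/24675)² ÷ (867554/24675) = 21023571458/10703447475 in (≈ 1.964 in)

Q = 21023571458/10703447475 in ≈ 1.964 in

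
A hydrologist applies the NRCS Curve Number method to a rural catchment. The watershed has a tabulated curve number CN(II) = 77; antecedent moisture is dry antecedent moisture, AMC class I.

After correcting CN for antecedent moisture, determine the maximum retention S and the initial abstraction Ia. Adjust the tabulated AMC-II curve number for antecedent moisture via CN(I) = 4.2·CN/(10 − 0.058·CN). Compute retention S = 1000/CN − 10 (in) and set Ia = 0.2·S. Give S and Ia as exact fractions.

S = 11500/1617 in ≈ 7.112 in; Ia = 2300/1617 in ≈ 1.422 in

Dry (AMC I): CN(I) = 4.2·77/(10 − 0.058·77) = (1617/5)/(2767/500) = 161700/2767 ≈ 58.439
Max retention: S = 1000/(161700/2767) − 10 = 11500/1617 in (≈ 7.112 in)
Ia = 0.2·(11500/1617) = 2300/1617 in ≈ 1.422 in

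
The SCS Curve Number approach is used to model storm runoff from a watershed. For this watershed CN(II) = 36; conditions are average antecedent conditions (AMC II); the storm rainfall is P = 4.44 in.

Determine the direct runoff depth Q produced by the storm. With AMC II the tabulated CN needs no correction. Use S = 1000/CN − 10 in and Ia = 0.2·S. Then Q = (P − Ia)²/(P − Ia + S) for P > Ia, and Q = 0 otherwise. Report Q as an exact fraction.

AMC II — tabulated CN = 36 applies directly.
Max retention: S = 1000/36 − 10 = 160/9 in (≈ 17.778 in)
Ia = 0.2·(160/9) = 32/9 in ≈ 3.556 in
Excess rainfall: 4.440 − 3.556 = 0.884 in; P > Ia so Q > 0
Q: (199/225)² ÷ (4199/225) = 39601/944775 in (≈ 0.042 in)

Q = 39601/944775 in ≈ 0.042 in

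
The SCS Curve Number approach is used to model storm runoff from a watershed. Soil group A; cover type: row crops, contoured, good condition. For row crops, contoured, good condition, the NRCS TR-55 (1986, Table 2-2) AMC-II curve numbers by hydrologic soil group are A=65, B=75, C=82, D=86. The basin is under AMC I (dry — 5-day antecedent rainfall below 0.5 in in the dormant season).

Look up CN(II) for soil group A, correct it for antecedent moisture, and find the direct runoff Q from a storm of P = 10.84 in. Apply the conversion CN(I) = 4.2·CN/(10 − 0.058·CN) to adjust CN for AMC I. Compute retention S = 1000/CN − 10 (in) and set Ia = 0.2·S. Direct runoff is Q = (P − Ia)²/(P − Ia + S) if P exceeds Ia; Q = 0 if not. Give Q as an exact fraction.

Q = 65108761/20054775 in ≈ 3.247 in

NRCS table: row crops, contoured, good condition, soil group A → CN(II) = 65
CN(I) from CN(II)=65: (4.2·65)/(10 − 0.058·65) = 3900/89 ≈ 43.820
Max retention: S = 1000/(3900/89) − 10 = 500/39 in (≈ 12.821 in)
Ia = 0.2S: 0.2·12.821 = 2.564 in (exactly 100/39)
P − Ia = 10.840 − 2.564 = 8069/975 ≈ 8.276 in (> 0, runoff occurs)
Runoff Q = (P−Ia)²/(P−Ia+S) = (8.276)²/(8.276+12.821) = 65108761/20054775 ≈ 3.247 in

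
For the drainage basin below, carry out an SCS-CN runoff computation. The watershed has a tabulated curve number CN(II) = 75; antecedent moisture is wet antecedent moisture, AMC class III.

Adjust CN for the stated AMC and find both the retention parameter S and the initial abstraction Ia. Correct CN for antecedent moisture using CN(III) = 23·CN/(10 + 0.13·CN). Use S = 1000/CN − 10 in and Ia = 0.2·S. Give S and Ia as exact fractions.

S = 100/69 in ≈ 1.449 in; Ia = 20/69 in ≈ 0.290 in

Adjust CN=75 to AMC III: 23·75/(10 + 0.13·75) → 1725 ÷ (79/4) = 6900/79 ≈ 87.342
Retention S: 1000/CN − 10 with CN=87.342 → S = 100/69 ≈ 1.449 in
Ia = 0.2S: 0.2·1.449 = 0.290 in (exactly 20/69)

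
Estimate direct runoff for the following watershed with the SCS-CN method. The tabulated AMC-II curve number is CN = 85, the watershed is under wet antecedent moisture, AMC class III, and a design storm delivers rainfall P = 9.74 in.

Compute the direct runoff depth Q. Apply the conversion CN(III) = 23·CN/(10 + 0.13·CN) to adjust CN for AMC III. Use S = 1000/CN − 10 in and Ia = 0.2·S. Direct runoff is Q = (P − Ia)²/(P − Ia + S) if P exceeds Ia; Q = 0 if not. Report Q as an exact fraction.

CN(III) from CN(II)=85: (23·85)/(10 + 0.13·85) = 39100/421 ≈ 92.874
Max retention: S = 1000/(39100/421) − 10 = 300/391 in (≈ 0.767 in)
Ia = 0.2S: 0.2·0.767 = 0.153 in (exactly 60/391)
Excess rainfall: 9.740 − 0.153 = 9.587 in; P > Ia so Q > 0
Q: (187417/19550)² ÷ (202417/19550) = 35125131889/3957252350 in (≈ 8.876 in)

Q = 35125131889/3957252350 in ≈ 8.876 in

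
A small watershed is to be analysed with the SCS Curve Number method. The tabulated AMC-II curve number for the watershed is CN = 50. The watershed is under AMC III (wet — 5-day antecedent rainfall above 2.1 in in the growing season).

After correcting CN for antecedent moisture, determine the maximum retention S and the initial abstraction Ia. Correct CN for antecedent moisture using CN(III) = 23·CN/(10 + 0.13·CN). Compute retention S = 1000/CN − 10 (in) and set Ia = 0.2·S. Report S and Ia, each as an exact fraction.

S = 100/23 in ≈ 4.348 in; Ia = 20/23 in ≈ 0.870 in

Wet (AMC III): CN(III) = 23·50/(10 + 0.13·50) = 1150/(33/2) = 2300/33 ≈ 69.697
Retention S: 1000/CN − 10 with CN=69.697 → S = 100/23 ≈ 4.348 in
Ia = 0.2S: 0.2·4.348 = 0.870 in (exactly 20/23)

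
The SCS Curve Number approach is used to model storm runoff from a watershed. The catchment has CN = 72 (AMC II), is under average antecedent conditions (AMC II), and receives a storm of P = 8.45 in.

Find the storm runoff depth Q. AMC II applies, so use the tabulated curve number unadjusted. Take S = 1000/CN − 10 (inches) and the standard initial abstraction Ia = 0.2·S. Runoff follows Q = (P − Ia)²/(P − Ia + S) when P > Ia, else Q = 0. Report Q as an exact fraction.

AMC II — tabulated CN = 72 applies directly.
Max retention: S = 1000/72 − 10 = 35/9 in (≈ 3.889 in)
Initial abstraction Ia = S/5 = (35/9)/5 = 7/9 ≈ 0.778 in
P − Ia = 8.450 − 0.778 = 1381/180 ≈ 7.672 in (> 0, runoff occurs)
Q = (1381/180)²/((1381/180) + 35/9) = (1907161/32400)/(2081/180) = 1907161/374580 in ≈ 5.091 in

Q = 1907161/374580 in ≈ 5.091 in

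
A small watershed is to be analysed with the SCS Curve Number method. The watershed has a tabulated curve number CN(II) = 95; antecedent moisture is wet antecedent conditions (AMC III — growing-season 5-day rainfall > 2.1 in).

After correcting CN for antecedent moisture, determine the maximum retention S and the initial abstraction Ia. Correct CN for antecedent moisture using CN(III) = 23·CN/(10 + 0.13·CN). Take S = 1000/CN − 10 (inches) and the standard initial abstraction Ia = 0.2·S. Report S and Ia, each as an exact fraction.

CN(III) from CN(II)=95: (23·95)/(10 + 0.13·95) = 43700/447 ≈ 97.763
Retention S: 1000/CN − 10 with CN=97.763 → S = 100/437 ≈ 0.229 in
Ia = 0.2S: 0.2·0.229 = 0.046 in (exactly 20/437)

S = 100/437 in ≈ 0.229 in; Ia = 20/437 in ≈ 0.046 in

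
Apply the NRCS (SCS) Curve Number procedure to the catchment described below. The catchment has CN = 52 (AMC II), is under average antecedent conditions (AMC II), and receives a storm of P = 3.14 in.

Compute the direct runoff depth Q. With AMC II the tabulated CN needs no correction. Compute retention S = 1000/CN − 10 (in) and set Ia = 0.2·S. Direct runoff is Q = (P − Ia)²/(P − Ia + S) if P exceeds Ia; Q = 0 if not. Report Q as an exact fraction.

Q = 707281/4446650 in ≈ 0.159 in

AMC II — tabulated CN = 52 applies directly.
Max retention: S = 1000/52 − 10 = 120/13 in (≈ 9.231 in)
Ia = 0.2·(120/13) = 24/13 in ≈ 1.846 in
Since P=3.140 > Ia=1.846: effective rainfall P−Ia = 841/650 in
Runoff Q = (P−Ia)²/(P−Ia+S) = (1.294)²/(1.294+9.231) = 707281/4446650 ≈ 0.159 in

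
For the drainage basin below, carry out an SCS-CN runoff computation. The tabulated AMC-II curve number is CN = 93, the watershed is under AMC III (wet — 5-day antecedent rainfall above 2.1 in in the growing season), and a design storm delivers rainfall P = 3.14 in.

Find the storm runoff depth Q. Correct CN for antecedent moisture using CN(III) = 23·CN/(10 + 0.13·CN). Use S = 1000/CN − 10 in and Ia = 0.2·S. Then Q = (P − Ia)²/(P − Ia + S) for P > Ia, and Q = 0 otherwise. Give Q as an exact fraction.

Adjust CN=93 to AMC III: 23·93/(10 + 0.13·93) → 2139 ÷ (2209/100) = 213900/2209 ≈ 96.831
S = 1000/(213900/2209) − 10 = 700/2139 in ≈ 0.327 in
Ia = 0.2S: 0.2·0.327 = 0.065 in (exactly 140/2139)
P − Ia = 3.140 − 0.065 = 328823/106950 ≈ 3.075 in (> 0, runoff occurs)
Q = (328823/106950)²/((328823/106950) + 700/2139) = (108124565329/11438302500)/(363823/106950) = 108124565329/38910869850 in ≈ 2.779 in

Q = 108124565329/38910869850 in ≈ 2.779 in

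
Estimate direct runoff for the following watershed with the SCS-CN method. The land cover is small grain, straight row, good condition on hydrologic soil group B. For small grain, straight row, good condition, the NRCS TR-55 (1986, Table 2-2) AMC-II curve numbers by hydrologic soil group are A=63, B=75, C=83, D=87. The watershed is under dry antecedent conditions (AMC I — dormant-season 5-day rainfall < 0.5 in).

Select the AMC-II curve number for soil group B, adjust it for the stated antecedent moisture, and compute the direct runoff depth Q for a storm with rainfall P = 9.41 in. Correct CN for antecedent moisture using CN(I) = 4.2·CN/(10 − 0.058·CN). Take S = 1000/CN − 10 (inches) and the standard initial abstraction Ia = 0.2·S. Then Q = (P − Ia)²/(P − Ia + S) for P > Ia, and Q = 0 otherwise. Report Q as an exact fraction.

Q = 2428814089/625482900 in ≈ 3.883 in

NRCS table: small grain, straight row, good condition, soil group B → CN(II) = 75
Dry (AMC I): CN(I) = 4.2·75/(10 − 0.058·75) = 315/(113/20) = 6300/113 ≈ 55.752
Retention S: 1000/CN − 10 with CN=55.752 → S = 500/63 ≈ 7.937 in
Ia = 0.2S: 0.2·7.937 = 1.587 in (exactly 100/63)
P − Ia = 9.410 − 1.587 = 49283/6300 ≈ 7.823 in (> 0, runoff occurs)
Q = (49283/6300)²/((49283/6300) + 500/63) = (2428814089/39690000)/(99283/6300) = 2428814089/625482900 in ≈ 3.883 in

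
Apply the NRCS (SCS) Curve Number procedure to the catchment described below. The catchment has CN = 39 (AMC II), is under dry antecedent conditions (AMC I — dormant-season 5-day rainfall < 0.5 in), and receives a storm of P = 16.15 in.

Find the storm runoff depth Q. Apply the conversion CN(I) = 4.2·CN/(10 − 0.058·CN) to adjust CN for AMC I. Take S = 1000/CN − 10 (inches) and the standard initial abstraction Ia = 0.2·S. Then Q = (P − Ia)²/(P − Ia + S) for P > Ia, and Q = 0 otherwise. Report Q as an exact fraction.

Q = 20316796369/12326556060 in ≈ 1.648 in

Adjust CN=39 to AMC I: 4.2·39/(10 − 0.058·39) → (819/5) ÷ (3869/500) = 81900/3869 ≈ 21.168
Retention S: 1000/CN − 10 with CN=21.168 → S = 30500/819 ≈ 37.241 in
Initial abstraction Ia = S/5 = (30500/819)/5 = 6100/819 ≈ 7.448 in
Since P=16.150 > Ia=7.448: effective rainfall P−Ia = 142537/16380 in
Runoff Q = (P−Ia)²/(P−Ia+S) = (8.702)²/(8.702+37.241) = 20316796369/12326556060 ≈ 1.648 in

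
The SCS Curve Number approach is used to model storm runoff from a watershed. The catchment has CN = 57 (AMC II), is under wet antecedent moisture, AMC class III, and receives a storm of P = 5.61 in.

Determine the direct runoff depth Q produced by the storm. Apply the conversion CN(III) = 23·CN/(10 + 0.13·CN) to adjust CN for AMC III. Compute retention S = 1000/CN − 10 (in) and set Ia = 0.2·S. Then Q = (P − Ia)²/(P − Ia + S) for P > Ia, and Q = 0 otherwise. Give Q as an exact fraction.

Q = 421812579841/141518648100 in ≈ 2.981 in

Adjust CN=57 to AMC III: 23·57/(10 + 0.13·57) → 1311 ÷ (1741/100) = 131100/1741 ≈ 75.302
Retention S: 1000/CN − 10 with CN=75.302 → S = 4300/1311 ≈ 3.280 in
Initial abstraction Ia = S/5 = (4300/1311)/5 = 860/1311 ≈ 0.656 in
P − Ia = 5.610 − 0.656 = 649471/131100 ≈ 4.954 in (> 0, runoff occurs)
Q: (649471/131100)² ÷ (1079471/131100) = 421812579841/141518648100 in (≈ 2.981 in)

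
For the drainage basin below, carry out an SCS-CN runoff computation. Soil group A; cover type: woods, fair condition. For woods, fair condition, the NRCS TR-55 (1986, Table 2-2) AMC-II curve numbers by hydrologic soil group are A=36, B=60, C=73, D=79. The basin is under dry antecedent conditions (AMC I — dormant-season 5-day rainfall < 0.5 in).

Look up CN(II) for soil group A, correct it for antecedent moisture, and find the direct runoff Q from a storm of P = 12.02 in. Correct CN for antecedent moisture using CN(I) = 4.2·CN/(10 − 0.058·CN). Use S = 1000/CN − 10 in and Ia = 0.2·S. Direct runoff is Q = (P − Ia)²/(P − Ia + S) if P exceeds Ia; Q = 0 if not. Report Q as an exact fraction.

Q = 1128220921/4097416050 in ≈ 0.275 in

NRCS table: woods, fair condition, soil group A → CN(II) = 36
Adjust CN=36 to AMC I: 4.2·36/(10 − 0.058·36) → (756/5) ÷ (989/125) = 18900/989 ≈ 19.110
Retention S: 1000/CN − 10 with CN=19.110 → S = 8000/189 ≈ 42.328 in
Initial abstraction Ia = S/5 = (8000/189)/5 = 1600/189 ≈ 8.466 in
P − Ia = 12.020 − 8.466 = 33589/9450 ≈ 3.554 in (> 0, runoff occurs)
Q: (33589/9450)² ÷ (433589/9450) = 1128220921/4097416050 in (≈ 0.275 in)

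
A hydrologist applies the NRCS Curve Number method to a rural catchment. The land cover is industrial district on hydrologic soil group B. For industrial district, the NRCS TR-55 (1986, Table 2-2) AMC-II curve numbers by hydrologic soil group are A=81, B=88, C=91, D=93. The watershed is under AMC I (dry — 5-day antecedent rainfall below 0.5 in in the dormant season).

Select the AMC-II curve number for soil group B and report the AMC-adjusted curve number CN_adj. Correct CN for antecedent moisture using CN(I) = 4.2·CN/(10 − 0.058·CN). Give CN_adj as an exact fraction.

CN_adj = 3850/51 ≈ 75.490

NRCS table: industrial district, soil group B → CN(II) = 88
Adjust CN=88 to AMC I: 4.2·88/(10 − 0.058·88) → (1848/5) ÷ (612/125) = 3850/51 ≈ 75.490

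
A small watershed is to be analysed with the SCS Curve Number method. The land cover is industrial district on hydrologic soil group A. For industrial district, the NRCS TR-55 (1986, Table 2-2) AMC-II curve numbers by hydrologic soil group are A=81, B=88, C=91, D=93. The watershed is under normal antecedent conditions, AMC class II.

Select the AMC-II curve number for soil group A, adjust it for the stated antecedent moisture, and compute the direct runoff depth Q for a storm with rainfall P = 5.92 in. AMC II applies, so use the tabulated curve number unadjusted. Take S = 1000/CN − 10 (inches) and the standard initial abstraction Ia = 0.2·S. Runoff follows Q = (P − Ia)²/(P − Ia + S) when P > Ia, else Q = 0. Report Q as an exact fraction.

NRCS table: industrial district, soil group A → CN(II) = 81
Average conditions: CN = 81 (no AMC adjustment).
Max retention: S = 1000/81 − 10 = 190/81 in (≈ 2.346 in)
Ia = 0.2S: 0.2·2.346 = 0.469 in (exactly 38/81)
Since P=5.920 > Ia=0.469: effective rainfall P−Ia = 11038/2025 in
Runoff Q = (P−Ia)²/(P−Ia+S) = (5.451)²/(5.451+2.346) = 30459361/7992675 ≈ 3.811 in

Q = 30459361/7992675 in ≈ 3.811 in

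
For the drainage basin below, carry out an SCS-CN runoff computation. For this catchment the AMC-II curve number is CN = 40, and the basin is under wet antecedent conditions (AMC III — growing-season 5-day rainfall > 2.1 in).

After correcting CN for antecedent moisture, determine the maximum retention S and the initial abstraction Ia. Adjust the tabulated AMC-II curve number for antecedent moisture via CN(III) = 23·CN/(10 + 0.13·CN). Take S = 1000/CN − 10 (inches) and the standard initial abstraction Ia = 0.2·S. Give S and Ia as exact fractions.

S = 150/23 in ≈ 6.522 in; Ia = 30/23 in ≈ 1.304 in

Wet (AMC III): CN(III) = 23·40/(10 + 0.13·40) = 920/(76/5) = 1150/19 ≈ 60.526
Retention S: 1000/CN − 10 with CN=60.526 → S = 150/23 ≈ 6.522 in
Ia = 0.2·(150/23) = 30/23 in ≈ 1.304 in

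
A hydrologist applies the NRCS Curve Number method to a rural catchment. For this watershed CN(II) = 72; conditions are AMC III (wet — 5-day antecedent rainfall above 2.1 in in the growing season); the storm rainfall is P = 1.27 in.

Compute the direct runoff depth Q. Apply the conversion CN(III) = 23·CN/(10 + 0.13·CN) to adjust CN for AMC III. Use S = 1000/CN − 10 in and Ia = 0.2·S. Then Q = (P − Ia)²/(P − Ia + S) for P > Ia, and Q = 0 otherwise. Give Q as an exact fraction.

Q = 372065521/1123782300 in ≈ 0.331 in

Wet (AMC III): CN(III) = 23·72/(10 + 0.13·72) = 1656/(484/25) = 10350/121 ≈ 85.537
S = 1000/(10350/121) − 10 = 350/207 in ≈ 1.691 in
Ia = 0.2·(350/207) = 70/207 in ≈ 0.338 in
Since P=1.270 > Ia=0.338: effective rainfall P−Ia = 19289/20700 in
Q = (19289/20700)²/((19289/20700) + 350/207) = (372065521/428490000)/(54289/20700) = 372065521/1123782300 in ≈ 0.331 in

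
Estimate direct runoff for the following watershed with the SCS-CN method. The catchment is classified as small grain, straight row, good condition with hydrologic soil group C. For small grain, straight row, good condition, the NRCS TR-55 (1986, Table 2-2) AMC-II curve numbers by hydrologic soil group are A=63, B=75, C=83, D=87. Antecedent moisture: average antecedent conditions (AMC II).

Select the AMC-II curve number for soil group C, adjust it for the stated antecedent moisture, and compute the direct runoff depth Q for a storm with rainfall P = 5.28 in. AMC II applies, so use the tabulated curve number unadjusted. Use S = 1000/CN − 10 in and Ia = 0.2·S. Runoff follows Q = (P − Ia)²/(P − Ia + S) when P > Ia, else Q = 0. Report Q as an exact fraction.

NRCS table: small grain, straight row, good condition, soil group C → CN(II) = 83
CN(II) = 83; AMC II needs no correction.
Max retention: S = 1000/83 − 10 = 170/83 in (≈ 2.048 in)
Initial abstraction Ia = S/5 = (170/83)/5 = 34/83 ≈ 0.410 in
P − Ia = 5.280 − 0.410 = 10106/2075 ≈ 4.870 in (> 0, runoff occurs)
Q = (10106/2075)²/((10106/2075) + 170/83) = (102131236/4305625)/(14356/2075) = 25532809/7447175 in ≈ 3.429 in

Q = 25532809/7447175 in ≈ 3.429 in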